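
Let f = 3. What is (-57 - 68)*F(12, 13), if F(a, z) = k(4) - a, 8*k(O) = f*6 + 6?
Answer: 1125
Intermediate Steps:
k(O) = 3 (k(O) = (3*6 + 6)/8 = (18 + 6)/8 = (⅛)*24 = 3)
F(a, z) = 3 - a
(-57 - 68)*F(12, 13) = (-57 - 68)*(3 - 1*12) = -125*(3 - 12) = -125*(-9) = 1125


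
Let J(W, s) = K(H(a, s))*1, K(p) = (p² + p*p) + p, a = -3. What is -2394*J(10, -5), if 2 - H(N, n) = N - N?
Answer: -23940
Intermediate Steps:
H(N, n) = 2 (H(N, n) = 2 - (N - N) = 2 - 1*0 = 2 + 0 = 2)
K(p) = p + 2*p² (K(p) = (p² + p²) + p = 2*p² + p = p + 2*p²)
J(W, s) = 10 (J(W, s) = (2*(1 + 2*2))*1 = (2*(1 + 4))*1 = (2*5)*1 = 10*1 = 10)
-2394*J(10, -5) = -2394*10 = -23940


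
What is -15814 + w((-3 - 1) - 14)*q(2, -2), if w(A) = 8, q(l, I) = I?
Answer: -15830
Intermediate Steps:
-15814 + w((-3 - 1) - 14)*q(2, -2) = -15814 + 8*(-2) = -15814 - 16 = -15830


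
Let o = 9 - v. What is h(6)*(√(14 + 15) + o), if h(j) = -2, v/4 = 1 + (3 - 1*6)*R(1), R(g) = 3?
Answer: -82 - 2*√29 ≈ -92.770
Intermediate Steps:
v = -32 (v = 4*(1 + (3 - 1*6)*3) = 4*(1 + (3 - 6)*3) = 4*(1 - 3*3) = 4*(1 - 9) = 4*(-8) = -32)
o = 41 (o = 9 - 1*(-32) = 9 + 32 = 41)
h(6)*(√(14 + 15) + o) = -2*(√(14 + 15) + 41) = -2*(√29 + 41) = -2*(41 + √29) = -82 - 2*√29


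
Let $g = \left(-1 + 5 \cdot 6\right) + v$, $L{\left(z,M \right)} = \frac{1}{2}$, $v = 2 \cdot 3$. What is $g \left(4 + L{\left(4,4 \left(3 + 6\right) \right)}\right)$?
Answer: $\frac{315}{2} \approx 157.5$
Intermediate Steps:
$v = 6$
$L{\left(z,M \right)} = \frac{1}{2}$
$g = 35$ ($g = \left(-1 + 5 \cdot 6\right) + 6 = \left(-1 + 30\right) + 6 = 29 + 6 = 35$)
$g \left(4 + L{\left(4,4 \left(3 + 6\right) \right)}\right) = 35 \left(4 + \frac{1}{2}\right) = 35 \cdot \frac{9}{2} = \frac{315}{2}$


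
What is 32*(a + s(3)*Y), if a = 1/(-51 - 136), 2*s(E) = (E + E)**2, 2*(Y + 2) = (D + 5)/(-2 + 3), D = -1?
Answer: -32/187 ≈ -0.17112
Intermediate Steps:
Y = 0 (Y = -2 + ((-1 + 5)/(-2 + 3))/2 = -2 + (4/1)/2 = -2 + (4*1)/2 = -2 + (1/2)*4 = -2 + 2 = 0)
s(E) = 2*E**2 (s(E) = (E + E)**2/2 = (2*E)**2/2 = (4*E**2)/2 = 2*E**2)
a = -1/187 (a = 1/(-187) = -1/187 ≈ -0.0053476)
32*(a + s(3)*Y) = 32*(-1/187 + (2*3**2)*0) = 32*(-1/187 + (2*9)*0) = 32*(-1/187 + 18*0) = 32*(-1/187 + 0) = 32*(-1/187) = -32/187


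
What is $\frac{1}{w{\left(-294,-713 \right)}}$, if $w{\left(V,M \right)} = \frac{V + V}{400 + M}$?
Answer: $\frac{313}{588} \approx 0.53231$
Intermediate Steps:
$w{\left(V,M \right)} = \frac{2 V}{400 + M}$
$\frac{1}{w{\left(-294,-713 \right)}} = \frac{1}{2 \left(-294\right) \frac{1}{400 - 713}} = \frac{1}{2 \left(-294\right) \frac{1}{-313}} = \frac{1}{2 \left(-294\right) \left(- \frac{1}{313}\right)} = \frac{1}{\frac{588}{313}} = \frac{313}{588}$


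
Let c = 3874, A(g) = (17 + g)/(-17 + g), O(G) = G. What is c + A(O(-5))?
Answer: 42608/11 ≈ 3873.5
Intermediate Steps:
A(g) = (17 + g)/(-17 + g)
c + A(O(-5)) = 3874 + (17 - 5)/(-17 - 5) = 3874 + 12/(-22) = 3874 - 1/22*12 = 3874 - 6/11 = 42608/11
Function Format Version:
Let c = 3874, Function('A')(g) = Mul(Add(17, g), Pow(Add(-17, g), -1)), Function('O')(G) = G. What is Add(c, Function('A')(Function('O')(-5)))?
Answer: Rational(42608, 11) ≈ 3873.5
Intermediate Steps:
Function('A')(g) = Mul(Pow(Add(-17, g), -1), Add(17, g))
Add(c, Function('A')(Function('O')(-5))) = Add(3874, Mul(Pow(Add(-17, -5), -1), Add(17, -5))) = Add(3874, Mul(Pow(-22, -1), 12)) = Add(3874, Mul(Rational(-1, 22), 12)) = Add(3874, Rational(-6, 11)) = Rational(42608, 11)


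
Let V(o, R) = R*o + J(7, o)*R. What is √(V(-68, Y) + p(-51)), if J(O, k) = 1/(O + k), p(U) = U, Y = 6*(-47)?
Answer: √71181327/61 ≈ 138.31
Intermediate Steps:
Y = -282
V(o, R) = R*o + R/(7 + o)
√(V(-68, Y) + p(-51)) = √(-282*(1 - 68*(7 - 68))/(7 - 68) - 51) = √(-282*(1 - 68*(-61))/(-61) - 51) = √(-282*(-1/61)*(1 + 4148) - 51) = √(-282*(-1/61)*4149 - 51) = √(1170018/61 - 51) = √(1166907/61) = √71181327/61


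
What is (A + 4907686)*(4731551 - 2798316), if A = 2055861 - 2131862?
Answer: 9340782550975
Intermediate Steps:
A = -76001
(A + 4907686)*(4731551 - 2798316) = (-76001 + 4907686)*(4731551 - 2798316) = 4831685*1933235 = 9340782550975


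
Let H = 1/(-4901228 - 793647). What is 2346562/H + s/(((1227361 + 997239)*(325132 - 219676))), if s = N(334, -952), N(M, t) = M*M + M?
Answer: -313501379789788859748811/23459741760 ≈ -1.3363e+13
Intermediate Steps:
N(M, t) = M + M² (N(M, t) = M² + M = M + M²)
H = -1/5694875 (H = 1/(-5694875) = -1/5694875 ≈ -1.7560e-7)
s = 111890 (s = 334*(1 + 334) = 334*335 = 111890)
2346562/H + s/(((1227361 + 997239)*(325132 - 219676))) = 2346562/(-1/5694875) + 111890/(((1227361 + 997239)*(325132 - 219676))) = 2346562*(-5694875) + 111890/((2224600*105456)) = -13363377269750 + 111890/234597417600 = -13363377269750 + 111890*(1/234597417600) = -13363377269750 + 11189/23459741760 = -313501379789788859748811/23459741760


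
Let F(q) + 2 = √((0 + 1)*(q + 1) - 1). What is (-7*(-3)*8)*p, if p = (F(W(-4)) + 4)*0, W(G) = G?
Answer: 0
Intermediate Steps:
F(q) = -2 + √q (F(q) = -2 + √((0 + 1)*(q + 1) - 1) = -2 + √(1*(1 + q) - 1) = -2 + √((1 + q) - 1) = -2 + √q)
p = 0 (p = ((-2 + √(-4)) + 4)*0 = ((-2 + 2*I) + 4)*0 = (2 + 2*I)*0 = 0)
(-7*(-3)*8)*p = (-7*(-3)*8)*0 = (21*8)*0 = 168*0 = 0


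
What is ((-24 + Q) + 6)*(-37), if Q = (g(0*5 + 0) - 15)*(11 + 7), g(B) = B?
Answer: 10656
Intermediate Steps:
Q = -270 (Q = ((0*5 + 0) - 15)*(11 + 7) = ((0 + 0) - 15)*18 = (0 - 15)*18 = -15*18 = -270)
((-24 + Q) + 6)*(-37) = ((-24 - 270) + 6)*(-37) = (-294 + 6)*(-37) = -288*(-37) = 10656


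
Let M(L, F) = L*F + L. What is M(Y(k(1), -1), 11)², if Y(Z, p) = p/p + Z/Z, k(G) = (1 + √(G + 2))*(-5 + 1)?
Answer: 576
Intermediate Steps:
k(G) = -4 - 4*√(2 + G) (k(G) = (1 + √(2 + G))*(-4) = -4 - 4*√(2 + G))
Y(Z, p) = 2 (Y(Z, p) = 1 + 1 = 2)
M(L, F) = L + F*L (M(L, F) = F*L + L = L + F*L)
M(Y(k(1), -1), 11)² = (2*(1 + 11))² = (2*12)² = 24² = 576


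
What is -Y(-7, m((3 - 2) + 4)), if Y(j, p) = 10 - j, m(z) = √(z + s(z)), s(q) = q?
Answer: -17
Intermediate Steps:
m(z) = √2*√z (m(z) = √(z + z) = √(2*z) = √2*√z)
-Y(-7, m((3 - 2) + 4)) = -(10 - 1*(-7)) = -(10 + 7) = -1*17 = -17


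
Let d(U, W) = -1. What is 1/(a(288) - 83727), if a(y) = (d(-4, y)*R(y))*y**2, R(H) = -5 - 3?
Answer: 1/579825 ≈ 1.7247e-6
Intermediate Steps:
R(H) = -8
a(y) = 8*y**2 (a(y) = (-1*(-8))*y**2 = 8*y**2)
1/(a(288) - 83727) = 1/(8*288**2 - 83727) = 1/(8*82944 - 83727) = 1/(663552 - 83727) = 1/579825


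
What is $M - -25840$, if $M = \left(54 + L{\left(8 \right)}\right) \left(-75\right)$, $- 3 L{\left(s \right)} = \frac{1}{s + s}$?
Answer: $\frac{348665}{16} \approx 21792.0$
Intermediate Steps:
$L{\left(s \right)} = - \frac{1}{6 s}$ ($L{\left(s \right)} = - \frac{1}{3 \left(s + s\right)} = - \frac{1}{3 \cdot 2 s} = - \frac{\frac{1}{2} \frac{1}{s}}{3} = - \frac{1}{6 s}$)
$M = - \frac{64775}{16}$ ($M = \left(54 - \frac{1}{6 \cdot 8}\right) \left(-75\right) = \left(54 - \frac{1}{48}\right) \left(-75\right) = \frac{2591}{48} \left(-75\right) = - \frac{64775}{16} \approx -4048.4$)
$M - -25840 = - \frac{64775}{16} - -25840 = - \frac{64775}{16} + 25840 = \frac{348665}{16}$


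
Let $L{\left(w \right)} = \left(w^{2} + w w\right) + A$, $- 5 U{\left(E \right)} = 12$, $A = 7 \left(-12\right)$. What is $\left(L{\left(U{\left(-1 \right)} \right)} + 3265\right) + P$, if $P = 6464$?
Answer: $\frac{241413}{25} \approx 9656.5$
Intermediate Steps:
$A = -84$
$U{\left(E \right)} = - \frac{12}{5}$ ($U{\left(E \right)} = \left(- \frac{1}{5}\right) 12 = - \frac{12}{5}$)
$L{\left(w \right)} = -84 + 2 w^{2}$ ($L{\left(w \right)} = \left(w^{2} + w w\right) - 84 = \left(w^{2} + w^{2}\right) - 84 = 2 w^{2} - 84 = -84 + 2 w^{2}$)
$\left(L{\left(U{\left(-1 \right)} \right)} + 3265\right) + P = \left(\left(-84 + 2 \left(- \frac{12}{5}\right)^{2}\right) + 3265\right) + 6464 = \left(\left(-84 + 2 \cdot \frac{144}{25}\right) + 3265\right) + 6464 = \left(\left(-84 + \frac{288}{25}\right) + 3265\right) + 6464 = \left(- \frac{1812}{25} + 3265\right) + 6464 = \frac{79813}{25} + 6464 = \frac{241413}{25}$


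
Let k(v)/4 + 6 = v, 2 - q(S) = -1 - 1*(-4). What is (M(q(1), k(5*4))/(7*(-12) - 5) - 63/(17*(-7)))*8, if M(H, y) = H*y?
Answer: 14024/1513 ≈ 9.2690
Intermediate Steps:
q(S) = -1 (q(S) = 2 - (-1 - 1*(-4)) = 2 - (-1 + 4) = 2 - 1*3 = 2 - 3 = -1)
k(v) = -24 + 4*v
(M(q(1), k(5*4))/(7*(-12) - 5) - 63/(17*(-7)))*8 = ((-(-24 + 4*(5*4)))/(7*(-12) - 5) - 63/(17*(-7)))*8 = ((-(-24 + 4*20))/(-84 - 5) - 63/(-119))*8 = (-(-24 + 80)/(-89) - 63*(-1/119))*8 = (-1*56*(-1/89) + 9/17)*8 = (-56*(-1/89) + 9/17)*8 = (56/89 + 9/17)*8 = (1753/1513)*8 = 14024/1513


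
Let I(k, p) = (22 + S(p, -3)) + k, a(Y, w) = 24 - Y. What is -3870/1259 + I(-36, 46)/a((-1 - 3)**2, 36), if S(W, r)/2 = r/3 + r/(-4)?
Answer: -98431/20144 ≈ -4.8864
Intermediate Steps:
S(W, r) = r/6 (S(W, r) = 2*(r/3 + r/(-4)) = 2*(r*(1/3) + r*(-1/4)) = 2*(r/3 - r/4) = 2*(r/12) = r/6)
I(k, p) = 43/2 + k (I(k, p) = (22 + (1/6)*(-3)) + k = (22 - 1/2) + k = 43/2 + k)
-3870/1259 + I(-36, 46)/a((-1 - 3)**2, 36) = -3870/1259 + (43/2 - 36)/(24 - (-1 - 3)**2) = -3870*1/1259 - 29/(2*(24 - 1*(-4)**2)) = -3870/1259 - 29/(2*(24 - 1*16)) = -3870/1259 - 29/(2*(24 - 16)) = -3870/1259 - 29/2/8 = -3870/1259 - 29/2*1/8 = -3870/1259 - 29/16 = -98431/20144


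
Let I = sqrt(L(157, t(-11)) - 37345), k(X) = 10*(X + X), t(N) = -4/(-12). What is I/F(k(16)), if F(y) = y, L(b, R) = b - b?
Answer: I*sqrt(37345)/320 ≈ 0.6039*I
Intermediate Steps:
t(N) = 1/3 (t(N) = -4*(-1/12) = 1/3)
L(b, R) = 0
k(X) = 20*X (k(X) = 10*(2*X) = 20*X)
I = I*sqrt(37345) (I = sqrt(0 - 37345) = sqrt(-37345) = I*sqrt(37345) ≈ 193.25*I)
I/F(k(16)) = (I*sqrt(37345))/((20*16)) = (I*sqrt(37345))/320 = (I*sqrt(37345))*(1/320) = I*sqrt(37345)/320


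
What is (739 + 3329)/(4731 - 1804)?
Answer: 4068/2927 ≈ 1.3898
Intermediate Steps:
(739 + 3329)/(4731 - 1804) = 4068/2927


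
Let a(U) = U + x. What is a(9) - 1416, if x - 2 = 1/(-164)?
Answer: -230421/164 ≈ -1405.0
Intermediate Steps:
x = 327/164 (x = 2 + 1/(-164) = 2 - 1/164 = 327/164 ≈ 1.9939)
a(U) = 327/164 + U (a(U) = U + 327/164 = 327/164 + U)
a(9) - 1416 = (327/164 + 9) - 1416 = 1803/164 - 1416 = -230421/164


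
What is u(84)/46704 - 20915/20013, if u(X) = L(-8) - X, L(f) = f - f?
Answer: -11648753/11127228 ≈ -1.0469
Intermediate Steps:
L(f) = 0
u(X) = -X (u(X) = 0 - X = -X)
u(84)/46704 - 20915/20013 = -1*84/46704 - 20915/20013 = -84*1/46704 - 20915*1/20013 = -1/556 - 20915/20013 = -11648753/11127228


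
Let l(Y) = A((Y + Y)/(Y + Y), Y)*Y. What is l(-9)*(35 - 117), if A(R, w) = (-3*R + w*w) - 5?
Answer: 53874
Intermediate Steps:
A(R, w) = -5 + w² - 3*R (A(R, w) = (-3*R + w²) - 5 = (w² - 3*R) - 5 = -5 + w² - 3*R)
l(Y) = Y*(-8 + Y²) (l(Y) = (-5 + Y² - 3*(Y + Y)/(Y + Y))*Y = (-5 + Y² - 3*2*Y/(2*Y))*Y = (-5 + Y² - 3*2*Y*1/(2*Y))*Y = (-5 + Y² - 3*1)*Y = (-5 + Y² - 3)*Y = (-8 + Y²)*Y = Y*(-8 + Y²))
l(-9)*(35 - 117) = (-9*(-8 + (-9)²))*(35 - 117) = -9*(-8 + 81)*(-82) = -9*73*(-82) = -657*(-82) = 53874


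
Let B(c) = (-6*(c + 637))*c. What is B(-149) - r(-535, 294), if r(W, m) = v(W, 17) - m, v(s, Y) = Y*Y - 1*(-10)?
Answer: 436267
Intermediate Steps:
v(s, Y) = 10 + Y**2 (v(s, Y) = Y**2 + 10 = 10 + Y**2)
r(W, m) = 299 - m (r(W, m) = (10 + 17**2) - m = (10 + 289) - m = 299 - m)
B(c) = c*(-3822 - 6*c) (B(c) = (-6*(637 + c))*c = (-3822 - 6*c)*c = c*(-3822 - 6*c))
B(-149) - r(-535, 294) = -6*(-149)*(637 - 149) - (299 - 1*294) = -6*(-149)*488 - (299 - 294) = 436272 - 1*5 = 436272 - 5 = 436267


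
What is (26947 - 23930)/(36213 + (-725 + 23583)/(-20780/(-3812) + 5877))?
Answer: 8456614796/101515496281 ≈ 0.083304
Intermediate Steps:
(26947 - 23930)/(36213 + (-725 + 23583)/(-20780/(-3812) + 5877)) = 3017/(36213 + 22858/(-20780*(-1/3812) + 5877)) = 3017/(36213 + 22858/(5195/953 + 5877)) = 3017/(36213 + 22858/(5605976/953)) = 3017/(36213 + 22858*(953/5605976)) = 3017/(36213 + 10891837/2802988) = 3017/(101515496281/2802988) = 3017*(2802988/101515496281) = 8456614796/101515496281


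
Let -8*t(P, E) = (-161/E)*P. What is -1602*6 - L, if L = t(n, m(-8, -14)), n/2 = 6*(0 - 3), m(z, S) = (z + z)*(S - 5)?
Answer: -5842647/608 ≈ -9609.6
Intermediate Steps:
m(z, S) = 2*z*(-5 + S) (m(z, S) = (2*z)*(-5 + S) = 2*z*(-5 + S))
n = -36 (n = 2*(6*(0 - 3)) = 2*(6*(-3)) = 2*(-18) = -36)
t(P, E) = 161*P/(8*E) (t(P, E) = -(-161/E)*P/8 = -(-161)*P/(8*E) = 161*P/(8*E))
L = -1449/608 (L = (161/8)*(-36)/(2*(-8)*(-5 - 14)) = (161/8)*(-36)/(2*(-8)*(-19)) = (161/8)*(-36)/304 = (161/8)*(-36)*(1/304) = -1449/608 ≈ -2.3832)
-1602*6 - L = -1602*6 - 1*(-1449/608) = -9612 + 1449/608 = -5842647/608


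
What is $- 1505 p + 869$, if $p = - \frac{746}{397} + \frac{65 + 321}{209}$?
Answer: $\frac{76124897}{82973} \approx 917.47$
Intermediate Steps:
$p = - \frac{2672}{82973}$ ($p = \left(-746\right) \frac{1}{397} + 386 \cdot \frac{1}{209} = - \frac{746}{397} + \frac{386}{209} = - \frac{2672}{82973} \approx -0.032203$)
$- 1505 p + 869 = \left(-1505\right) \left(- \frac{2672}{82973}\right) + 869 = \frac{4021360}{82973} + 869 = \frac{76124897}{82973}$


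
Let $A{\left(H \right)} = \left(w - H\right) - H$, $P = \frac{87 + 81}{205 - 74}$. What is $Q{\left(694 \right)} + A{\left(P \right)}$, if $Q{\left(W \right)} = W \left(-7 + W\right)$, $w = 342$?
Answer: $\frac{62502384}{131} \approx 4.7712 \cdot 10^{5}$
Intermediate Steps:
$P = \frac{168}{131} \approx 1.2824$
$A{\left(H \right)} = 342 - 2 H$ ($A{\left(H \right)} = \left(342 - H\right) - H = 342 - 2 H$)
$Q{\left(694 \right)} + A{\left(P \right)} = 694 \left(-7 + 694\right) + \left(342 - \frac{336}{131}\right) = 694 \cdot 687 + \left(342 - \frac{336}{131}\right) = 476778 + \frac{44466}{131} = \frac{62502384}{131}$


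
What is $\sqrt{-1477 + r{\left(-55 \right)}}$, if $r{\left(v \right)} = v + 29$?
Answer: $3 i \sqrt{167} \approx 38.769 i$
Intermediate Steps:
$r{\left(v \right)} = 29 + v$
$\sqrt{-1477 + r{\left(-55 \right)}} = \sqrt{-1477 + \left(29 - 55\right)} = \sqrt{-1477 - 26} = \sqrt{-1503} = 3 i \sqrt{167}$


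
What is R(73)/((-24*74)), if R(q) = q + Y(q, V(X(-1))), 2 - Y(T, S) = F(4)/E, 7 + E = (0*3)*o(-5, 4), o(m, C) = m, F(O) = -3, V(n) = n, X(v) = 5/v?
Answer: -87/2072 ≈ -0.041988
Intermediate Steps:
E = -7 (E = -7 + (0*3)*(-5) = -7 + 0*(-5) = -7 + 0 = -7)
Y(T, S) = 11/7 (Y(T, S) = 2 - (-3)/(-7) = 2 - (-3)*(-1)/7 = 2 - 1*3/7 = 2 - 3/7 = 11/7)
R(q) = 11/7 + q (R(q) = q + 11/7 = 11/7 + q)
R(73)/((-24*74)) = (11/7 + 73)/((-24*74)) = (522/7)/(-1776) = (522/7)*(-1/1776) = -87/2072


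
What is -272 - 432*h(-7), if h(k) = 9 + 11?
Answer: -8912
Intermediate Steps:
h(k) = 20
-272 - 432*h(-7) = -272 - 432*20 = -272 - 8640 = -8912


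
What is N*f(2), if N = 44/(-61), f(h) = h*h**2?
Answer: -352/61 ≈ -5.7705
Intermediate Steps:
f(h) = h**3
N = -44/61 (N = 44*(-1/61) = -44/61 ≈ -0.72131)
N*f(2) = -44/61*2**3 = -44/61*8 = -352/61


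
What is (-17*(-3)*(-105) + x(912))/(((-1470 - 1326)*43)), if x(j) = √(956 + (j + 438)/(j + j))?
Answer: 1785/40076 - 13*√32699/9137328 ≈ 0.044283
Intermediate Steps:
x(j) = √(956 + (438 + j)/(2*j)) (x(j) = √(956 + (438 + j)/((2*j))) = √(956 + (438 + j)*(1/(2*j))) = √(956 + (438 + j)/(2*j)))
(-17*(-3)*(-105) + x(912))/(((-1470 - 1326)*43)) = (-17*(-3)*(-105) + √(3826 + 876/912)/2)/(((-1470 - 1326)*43)) = (51*(-105) + √(3826 + 876*(1/912))/2)/((-2796*43)) = (-5355 + √(3826 + 73/76)/2)/(-120228) = (-5355 + √(290849/76)/2)*(-1/120228) = (-5355 + (13*√32699/38)/2)*(-1/120228) = (-5355 + 13*√32699/76)*(-1/120228) = 1785/40076 - 13*√32699/9137328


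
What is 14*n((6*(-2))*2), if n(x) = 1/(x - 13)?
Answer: -14/37 ≈ -0.37838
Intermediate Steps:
n(x) = 1/(-13 + x)
14*n((6*(-2))*2) = 14/(-13 + (6*(-2))*2) = 14/(-13 - 12*2) = 14/(-13 - 24) = 14/(-37) = 14*(-1/37) = -14/37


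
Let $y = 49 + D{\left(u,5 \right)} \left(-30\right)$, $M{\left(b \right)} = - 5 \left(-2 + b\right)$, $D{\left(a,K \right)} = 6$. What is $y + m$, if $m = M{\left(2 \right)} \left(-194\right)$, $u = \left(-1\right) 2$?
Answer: $-131$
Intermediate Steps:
$u = -2$
$M{\left(b \right)} = 10 - 5 b$
$m = 0$ ($m = \left(10 - 10\right) \left(-194\right) = 0 \left(-194\right) = 0$)
$y = -131$ ($y = 49 + 6 \left(-30\right) = 49 - 180 = -131$)
$y + m = -131 + 0 = -131$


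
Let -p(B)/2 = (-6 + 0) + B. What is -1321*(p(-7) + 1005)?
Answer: -1361951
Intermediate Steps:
p(B) = 12 - 2*B (p(B) = -2*((-6 + 0) + B) = -2*(-6 + B) = 12 - 2*B)
-1321*(p(-7) + 1005) = -1321*((12 - 2*(-7)) + 1005) = -1321*((12 + 14) + 1005) = -1321*(26 + 1005) = -1321*1031 = -1361951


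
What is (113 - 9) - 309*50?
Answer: -15346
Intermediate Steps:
(113 - 9) - 309*50 = 104 - 15450 = -15346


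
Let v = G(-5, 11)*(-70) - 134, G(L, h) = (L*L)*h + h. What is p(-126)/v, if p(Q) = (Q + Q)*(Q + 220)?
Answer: 3948/3359 ≈ 1.1754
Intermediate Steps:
G(L, h) = h + h*L² (G(L, h) = L²*h + h = h*L² + h = h + h*L²)
p(Q) = 2*Q*(220 + Q) (p(Q) = (2*Q)*(220 + Q) = 2*Q*(220 + Q))
v = -20154 (v = (11*(1 + (-5)²))*(-70) - 134 = (11*(1 + 25))*(-70) - 134 = (11*26)*(-70) - 134 = 286*(-70) - 134 = -20020 - 134 = -20154)
p(-126)/v = (2*(-126)*(220 - 126))/(-20154) = (2*(-126)*94)*(-1/20154) = -23688*(-1/20154) = 3948/3359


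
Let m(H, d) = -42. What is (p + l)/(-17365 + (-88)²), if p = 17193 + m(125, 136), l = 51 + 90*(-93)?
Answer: -2944/3207 ≈ -0.91799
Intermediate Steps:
l = -8319 (l = 51 - 8370 = -8319)
p = 17151 (p = 17193 - 42 = 17151)
(p + l)/(-17365 + (-88)²) = (17151 - 8319)/(-17365 + (-88)²) = 8832/(-17365 + 7744) = 8832/(-9621) = 8832*(-1/9621) = -2944/3207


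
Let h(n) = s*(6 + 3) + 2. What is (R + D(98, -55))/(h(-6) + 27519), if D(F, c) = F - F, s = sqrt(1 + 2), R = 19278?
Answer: 265274919/378702599 - 86751*sqrt(3)/378702599 ≈ 0.70009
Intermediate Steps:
s = sqrt(3) ≈ 1.7320
D(F, c) = 0
h(n) = 2 + 9*sqrt(3) (h(n) = sqrt(3)*(6 + 3) + 2 = sqrt(3)*9 + 2 = 9*sqrt(3) + 2 = 2 + 9*sqrt(3))
(R + D(98, -55))/(h(-6) + 27519) = (19278 + 0)/((2 + 9*sqrt(3)) + 27519) = 19278/(27521 + 9*sqrt(3))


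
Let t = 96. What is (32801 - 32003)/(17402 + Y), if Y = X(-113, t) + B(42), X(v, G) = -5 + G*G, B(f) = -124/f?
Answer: 16758/558811 ≈ 0.029989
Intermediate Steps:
X(v, G) = -5 + G²
Y = 193369/21 (Y = (-5 + 96²) - 124/42 = (-5 + 9216) - 124*1/42 = 9211 - 62/21 = 193369/21 ≈ 9208.0)
(32801 - 32003)/(17402 + Y) = (32801 - 32003)/(17402 + 193369/21) = 798/(558811/21) = 798*(21/558811) = 16758/558811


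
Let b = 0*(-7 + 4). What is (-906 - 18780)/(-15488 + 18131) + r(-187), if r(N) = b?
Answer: -6562/881 ≈ -7.4484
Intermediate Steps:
b = 0 (b = 0*(-3) = 0)
r(N) = 0
(-906 - 18780)/(-15488 + 18131) + r(-187) = (-906 - 18780)/(-15488 + 18131) + 0 = -19686/2643 + 0 = -19686*1/2643 + 0 = -6562/881 + 0 = -6562/881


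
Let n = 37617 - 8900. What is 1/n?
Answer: 1/28717 ≈ 3.4823e-5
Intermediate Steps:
n = 28717
1/n = 1/28717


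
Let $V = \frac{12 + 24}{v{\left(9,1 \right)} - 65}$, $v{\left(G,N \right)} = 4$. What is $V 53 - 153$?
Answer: $- \frac{11241}{61} \approx -184.28$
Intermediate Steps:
$V = - \frac{36}{61}$ ($V = \frac{12 + 24}{4 - 65} = \frac{36}{-61} = 36 \left(- \frac{1}{61}\right) = - \frac{36}{61} \approx -0.59016$)
$V 53 - 153 = \left(- \frac{36}{61}\right) 53 - 153 = - \frac{1908}{61} - 153 = - \frac{11241}{61}$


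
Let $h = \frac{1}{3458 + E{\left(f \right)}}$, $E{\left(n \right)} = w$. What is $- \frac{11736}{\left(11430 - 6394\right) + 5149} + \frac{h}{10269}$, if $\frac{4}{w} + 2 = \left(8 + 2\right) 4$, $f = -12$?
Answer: $- \frac{377068939201}{327236472360} \approx -1.1523$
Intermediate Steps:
$w = \frac{2}{19}$ ($w = \frac{4}{-2 + \left(8 + 2\right) 4} = \frac{4}{-2 + 10 \cdot 4} = \frac{4}{-2 + 40} = \frac{4}{38} = 4 \cdot \frac{1}{38} = \frac{2}{19} \approx 0.10526$)
$E{\left(n \right)} = \frac{2}{19}$
$h = \frac{19}{65704}$ ($h = \frac{1}{3458 + \frac{2}{19}} = \frac{1}{\frac{65704}{19}} = \frac{19}{65704} \approx 0.00028918$)
$- \frac{11736}{\left(11430 - 6394\right) + 5149} + \frac{h}{10269} = - \frac{11736}{\left(11430 - 6394\right) + 5149} + \frac{19}{65704 \cdot 10269} = - \frac{11736}{5036 + 5149} + \frac{19}{65704} \cdot \frac{1}{10269} = - \frac{11736}{10185} + \frac{19}{674714376} = \left(-11736\right) \frac{1}{10185} + \frac{19}{674714376} = - \frac{3912}{3395} + \frac{19}{674714376} = - \frac{377068939201}{327236472360}$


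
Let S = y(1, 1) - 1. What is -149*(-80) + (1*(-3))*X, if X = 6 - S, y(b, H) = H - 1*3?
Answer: 11893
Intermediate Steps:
y(b, H) = -3 + H (y(b, H) = H - 3 = -3 + H)
S = -3 (S = (-3 + 1) - 1 = -2 - 1 = -3)
X = 9 (X = 6 - 1*(-3) = 6 + 3 = 9)
-149*(-80) + (1*(-3))*X = -149*(-80) + (1*(-3))*9 = 11920 - 3*9 = 11920 - 27 = 11893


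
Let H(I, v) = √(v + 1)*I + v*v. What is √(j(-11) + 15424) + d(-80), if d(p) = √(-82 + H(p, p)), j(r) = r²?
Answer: √15545 + √(6318 - 80*I*√79) ≈ 204.29 - 4.4658*I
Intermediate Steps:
H(I, v) = v² + I*√(1 + v) (H(I, v) = √(1 + v)*I + v² = I*√(1 + v) + v² = v² + I*√(1 + v))
d(p) = √(-82 + p² + p*√(1 + p)) (d(p) = √(-82 + (p² + p*√(1 + p))) = √(-82 + p² + p*√(1 + p)))
√(j(-11) + 15424) + d(-80) = √((-11)² + 15424) + √(-82 + (-80)² - 80*√(1 - 80)) = √(121 + 15424) + √(-82 + 6400 - 80*I*√79) = √15545 + √(-82 + 6400 - 80*I*√79) = √15545 + √(6318 - 80*I*√79)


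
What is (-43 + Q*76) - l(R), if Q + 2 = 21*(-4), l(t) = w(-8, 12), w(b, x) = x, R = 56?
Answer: -6591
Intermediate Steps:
l(t) = 12
Q = -86 (Q = -2 + 21*(-4) = -2 - 84 = -86)
(-43 + Q*76) - l(R) = (-43 - 86*76) - 1*12 = (-43 - 6536) - 12 = -6579 - 12 = -6591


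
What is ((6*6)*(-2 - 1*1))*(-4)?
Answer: 432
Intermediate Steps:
((6*6)*(-2 - 1*1))*(-4) = (36*(-2 - 1))*(-4) = (36*(-3))*(-4) = -108*(-4) = 432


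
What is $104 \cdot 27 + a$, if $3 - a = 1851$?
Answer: $960$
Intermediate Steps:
$a = -1848$ ($a = 3 - 1851 = -1848$)
$104 \cdot 27 + a = 104 \cdot 27 - 1848 = 2808 - 1848 = 960$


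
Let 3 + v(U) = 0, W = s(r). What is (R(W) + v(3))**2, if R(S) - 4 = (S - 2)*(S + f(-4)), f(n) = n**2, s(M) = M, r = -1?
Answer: 1936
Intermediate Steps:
W = -1
v(U) = -3 (v(U) = -3 + 0 = -3)
R(S) = 4 + (-2 + S)*(16 + S) (R(S) = 4 + (S - 2)*(S + (-4)**2) = 4 + (-2 + S)*(S + 16) = 4 + (-2 + S)*(16 + S))
(R(W) + v(3))**2 = ((-28 + (-1)**2 + 14*(-1)) - 3)**2 = ((-28 + 1 - 14) - 3)**2 = (-41 - 3)**2 = (-44)**2 = 1936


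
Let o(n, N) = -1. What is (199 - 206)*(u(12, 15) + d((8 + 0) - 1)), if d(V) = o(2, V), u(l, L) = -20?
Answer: 147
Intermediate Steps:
d(V) = -1
(199 - 206)*(u(12, 15) + d((8 + 0) - 1)) = (199 - 206)*(-20 - 1) = -7*(-21) = 147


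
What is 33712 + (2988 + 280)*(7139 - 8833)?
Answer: -5502280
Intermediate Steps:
33712 + (2988 + 280)*(7139 - 8833) = 33712 + 3268*(-1694) = 33712 - 5535992 = -5502280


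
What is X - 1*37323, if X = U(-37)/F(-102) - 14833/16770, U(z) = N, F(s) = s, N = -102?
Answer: -48146521/1290 ≈ -37323.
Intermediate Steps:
U(z) = -102
X = 149/1290 (X = -102/(-102) - 14833/16770 = -102*(-1/102) - 14833*1/16770 = 1 - 1141/1290 = 149/1290 ≈ 0.11550)
X - 1*37323 = 149/1290 - 1*37323 = 149/1290 - 37323 = -48146521/1290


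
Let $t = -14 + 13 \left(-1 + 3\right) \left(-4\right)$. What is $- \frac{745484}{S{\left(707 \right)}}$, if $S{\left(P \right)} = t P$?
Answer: $\frac{372742}{41713} \approx 8.9359$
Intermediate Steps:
$t = -118$ ($t = -14 + 13 \cdot 2 \left(-4\right) = -14 + 13 \left(-8\right) = -14 - 104 = -118$)
$S{\left(P \right)} = - 118 P$
$- \frac{745484}{S{\left(707 \right)}} = - \frac{745484}{\left(-118\right) 707} = - \frac{745484}{-83426} = \left(-745484\right) \left(- \frac{1}{83426}\right) = \frac{372742}{41713}$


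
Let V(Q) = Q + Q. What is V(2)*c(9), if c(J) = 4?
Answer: 16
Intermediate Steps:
V(Q) = 2*Q
V(2)*c(9) = (2*2)*4 = 4*4 = 16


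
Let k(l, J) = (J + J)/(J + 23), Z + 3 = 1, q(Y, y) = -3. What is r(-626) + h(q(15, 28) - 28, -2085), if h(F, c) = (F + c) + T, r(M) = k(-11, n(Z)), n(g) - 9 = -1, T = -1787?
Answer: -120977/31 ≈ -3902.5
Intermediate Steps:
Z = -2 (Z = -3 + 1 = -2)
n(g) = 8 (n(g) = 9 - 1 = 8)
k(l, J) = 2*J/(23 + J) (k(l, J) = (2*J)/(23 + J) = 2*J/(23 + J))
r(M) = 16/31 (r(M) = 2*8/(23 + 8) = 2*8/31 = 2*8*(1/31) = 16/31)
h(F, c) = -1787 + F + c (h(F, c) = (F + c) - 1787 = -1787 + F + c)
r(-626) + h(q(15, 28) - 28, -2085) = 16/31 + (-1787 + (-3 - 28) - 2085) = 16/31 + (-1787 - 31 - 2085) = 16/31 - 3903 = -120977/31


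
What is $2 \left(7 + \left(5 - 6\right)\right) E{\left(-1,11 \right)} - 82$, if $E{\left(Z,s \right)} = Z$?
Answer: $-94$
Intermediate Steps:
$2 \left(7 + \left(5 - 6\right)\right) E{\left(-1,11 \right)} - 82 = 2 \left(7 + \left(5 - 6\right)\right) \left(-1\right) - 82 = 2 \left(7 - 1\right) \left(-1\right) - 82 = 2 \cdot 6 \left(-1\right) - 82 = 12 \left(-1\right) - 82 = -12 - 82 = -94$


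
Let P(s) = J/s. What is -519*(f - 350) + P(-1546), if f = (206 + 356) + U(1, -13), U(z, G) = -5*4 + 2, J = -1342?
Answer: -77829607/773 ≈ -1.0069e+5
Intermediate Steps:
P(s) = -1342/s
U(z, G) = -18 (U(z, G) = -20 + 2 = -18)
f = 544 (f = (206 + 356) - 18 = 562 - 18 = 544)
-519*(f - 350) + P(-1546) = -519*(544 - 350) - 1342/(-1546) = -519*194 - 1342*(-1/1546) = -100686 + 671/773 = -77829607/773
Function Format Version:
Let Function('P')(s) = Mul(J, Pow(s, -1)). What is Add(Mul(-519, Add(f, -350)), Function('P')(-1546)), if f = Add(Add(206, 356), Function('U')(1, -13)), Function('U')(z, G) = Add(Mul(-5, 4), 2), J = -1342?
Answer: Rational(-77829607, 773) ≈ -1.0069e+5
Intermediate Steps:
Function('P')(s) = Mul(-1342, Pow(s, -1))
Function('U')(z, G) = -18 (Function('U')(z, G) = Add(-20, 2) = -18)
f = 544 (f = Add(Add(206, 356), -18) = Add(562, -18) = 544)
Add(Mul(-519, Add(f, -350)), Function('P')(-1546)) = Add(Mul(-519, Add(544, -350)), Mul(-1342, Pow(-1546, -1))) = Add(Mul(-519, 194), Mul(-1342, Rational(-1, 1546))) = Add(-100686, Rational(671, 773)) = Rational(-77829607, 773)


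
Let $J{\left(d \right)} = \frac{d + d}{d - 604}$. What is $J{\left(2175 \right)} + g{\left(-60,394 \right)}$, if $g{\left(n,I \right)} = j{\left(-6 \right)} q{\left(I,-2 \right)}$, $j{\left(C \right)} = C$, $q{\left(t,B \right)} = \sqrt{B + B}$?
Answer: $\frac{4350}{1571} - 12 i \approx 2.7689 - 12.0 i$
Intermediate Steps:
$q{\left(t,B \right)} = \sqrt{2} \sqrt{B}$ ($q{\left(t,B \right)} = \sqrt{2 B} = \sqrt{2} \sqrt{B}$)
$J{\left(d \right)} = \frac{2 d}{-604 + d}$
$g{\left(n,I \right)} = - 12 i$ ($g{\left(n,I \right)} = - 6 \sqrt{2} \sqrt{-2} = - 6 \sqrt{2} i \sqrt{2} = - 6 \cdot 2 i = - 12 i$)
$J{\left(2175 \right)} + g{\left(-60,394 \right)} = 2 \cdot 2175 \frac{1}{-604 + 2175} - 12 i = 2 \cdot 2175 \cdot \frac{1}{1571} - 12 i = \frac{4350}{1571} - 12 i$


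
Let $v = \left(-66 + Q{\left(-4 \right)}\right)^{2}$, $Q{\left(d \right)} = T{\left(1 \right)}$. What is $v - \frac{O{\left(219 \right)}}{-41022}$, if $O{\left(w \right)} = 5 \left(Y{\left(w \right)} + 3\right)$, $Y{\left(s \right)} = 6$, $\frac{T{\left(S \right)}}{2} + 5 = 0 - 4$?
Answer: $\frac{32161253}{4558} \approx 7056.0$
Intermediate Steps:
$T{\left(S \right)} = -18$ ($T{\left(S \right)} = -10 + 2 \left(0 - 4\right) = -10 + 2 \left(-4\right) = -10 - 8 = -18$)
$O{\left(w \right)} = 45$ ($O{\left(w \right)} = 5 \left(6 + 3\right) = 5 \cdot 9 = 45$)
$Q{\left(d \right)} = -18$
$v = 7056$ ($v = \left(-66 - 18\right)^{2} = \left(-84\right)^{2} = 7056$)
$v - \frac{O{\left(219 \right)}}{-41022} = 7056 - \frac{45}{-41022} = 7056 - 45 \left(- \frac{1}{41022}\right) = 7056 - - \frac{5}{4558} = 7056 + \frac{5}{4558} = \frac{32161253}{4558}$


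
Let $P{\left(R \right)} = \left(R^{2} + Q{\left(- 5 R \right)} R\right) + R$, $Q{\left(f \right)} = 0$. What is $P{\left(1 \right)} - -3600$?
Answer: $3602$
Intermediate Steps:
$P{\left(R \right)} = R + R^{2}$ ($P{\left(R \right)} = \left(R^{2} + 0 R\right) + R = \left(R^{2} + 0\right) + R = R^{2} + R = R + R^{2}$)
$P{\left(1 \right)} - -3600 = 1 \left(1 + 1\right) - -3600 = 1 \cdot 2 + 3600 = 2 + 3600 = 3602$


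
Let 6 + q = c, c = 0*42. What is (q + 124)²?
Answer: 13924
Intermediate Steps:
c = 0
q = -6 (q = -6 + 0 = -6)
(q + 124)² = (-6 + 124)² = 118² = 13924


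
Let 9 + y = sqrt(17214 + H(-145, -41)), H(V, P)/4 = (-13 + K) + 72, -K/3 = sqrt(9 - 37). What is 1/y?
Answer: 1/(-9 + sqrt(2)*sqrt(8725 - 12*I*sqrt(7))) ≈ 0.0081235 + 1.586e-5*I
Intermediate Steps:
K = -6*I*sqrt(7) (K = -3*sqrt(9 - 37) = -6*I*sqrt(7) ≈ -15.875*I)
H(V, P) = 236 - 24*I*sqrt(7) (H(V, P) = 4*((-13 - 6*I*sqrt(7)) + 72) = 4*(59 - 6*I*sqrt(7)) = 236 - 24*I*sqrt(7))
y = -9 + sqrt(17450 - 24*I*sqrt(7)) (y = -9 + sqrt(17214 + (236 - 24*I*sqrt(7))) = -9 + sqrt(17450 - 24*I*sqrt(7)) ≈ 123.1 - 0.24034*I)
1/y = 1/(-9 + sqrt(17450 - 24*I*sqrt(7)))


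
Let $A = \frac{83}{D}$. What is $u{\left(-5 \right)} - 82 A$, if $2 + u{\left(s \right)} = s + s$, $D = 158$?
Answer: $- \frac{4351}{79} \approx -55.076$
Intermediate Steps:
$u{\left(s \right)} = -2 + 2 s$ ($u{\left(s \right)} = -2 + \left(s + s\right) = -2 + 2 s$)
$A = \frac{83}{158} \approx 0.52532$
$u{\left(-5 \right)} - 82 A = \left(-2 + 2 \left(-5\right)\right) - \frac{3403}{79} = \left(-2 - 10\right) - \frac{3403}{79} = -12 - \frac{3403}{79} = - \frac{4351}{79}$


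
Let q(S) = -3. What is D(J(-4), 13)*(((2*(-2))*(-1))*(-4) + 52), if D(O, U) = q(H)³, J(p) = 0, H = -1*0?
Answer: -972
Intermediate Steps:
H = 0
D(O, U) = -27 (D(O, U) = (-3)³ = -27)
D(J(-4), 13)*(((2*(-2))*(-1))*(-4) + 52) = -27*(((2*(-2))*(-1))*(-4) + 52) = -27*(-4*(-1)*(-4) + 52) = -27*(4*(-4) + 52) = -27*(-16 + 52) = -27*36 = -972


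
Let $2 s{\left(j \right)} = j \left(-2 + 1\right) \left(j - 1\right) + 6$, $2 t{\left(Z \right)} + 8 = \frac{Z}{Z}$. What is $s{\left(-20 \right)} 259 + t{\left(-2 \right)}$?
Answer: $- \frac{107233}{2} \approx -53617.0$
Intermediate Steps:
$t{\left(Z \right)} = - \frac{7}{2}$ ($t{\left(Z \right)} = -4 + \frac{Z \frac{1}{Z}}{2} = -4 + \frac{1}{2} \cdot 1 = -4 + \frac{1}{2} = - \frac{7}{2}$)
$s{\left(j \right)} = 3 + \frac{j \left(1 - j\right)}{2}$ ($s{\left(j \right)} = \frac{j \left(-2 + 1\right) \left(j - 1\right) + 6}{2} = \frac{j \left(- (-1 + j)\right) + 6}{2} = \frac{j \left(1 - j\right) + 6}{2} = \frac{6 + j \left(1 - j\right)}{2} = 3 + \frac{j \left(1 - j\right)}{2}$)
$s{\left(-20 \right)} 259 + t{\left(-2 \right)} = \left(3 + \frac{1}{2} \left(-20\right) - \frac{\left(-20\right)^{2}}{2}\right) 259 - \frac{7}{2} = \left(3 - 10 - 200\right) 259 - \frac{7}{2} = \left(-207\right) 259 - \frac{7}{2} = -53613 - \frac{7}{2} = - \frac{107233}{2}$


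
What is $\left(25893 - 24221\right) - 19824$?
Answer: $-18152$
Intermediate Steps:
$\left(25893 - 24221\right) - 19824 = 1672 - 19824 = -18152$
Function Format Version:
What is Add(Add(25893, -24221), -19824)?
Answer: -18152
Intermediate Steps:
Add(Add(25893, -24221), -19824) = Add(1672, -19824) = -18152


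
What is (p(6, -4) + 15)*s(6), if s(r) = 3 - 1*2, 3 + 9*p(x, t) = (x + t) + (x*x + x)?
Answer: 176/9 ≈ 19.556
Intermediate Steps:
p(x, t) = -⅓ + t/9 + x²/9 + 2*x/9 (p(x, t) = -⅓ + ((x + t) + (x*x + x))/9 = -⅓ + ((t + x) + (x² + x))/9 = -⅓ + ((t + x) + (x + x²))/9 = -⅓ + (t + x² + 2*x)/9 = -⅓ + (t/9 + x²/9 + 2*x/9) = -⅓ + t/9 + x²/9 + 2*x/9)
s(r) = 1 (s(r) = 3 - 2 = 1)
(p(6, -4) + 15)*s(6) = ((-⅓ + (⅑)*(-4) + (⅑)*6² + (2/9)*6) + 15)*1 = ((-⅓ - 4/9 + (⅑)*36 + 4/3) + 15)*1 = ((-⅓ - 4/9 + 4 + 4/3) + 15)*1 = (41/9 + 15)*1 = (176/9)*1 = 176/9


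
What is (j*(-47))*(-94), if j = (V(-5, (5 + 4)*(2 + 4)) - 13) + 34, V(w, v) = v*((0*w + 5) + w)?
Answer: 92778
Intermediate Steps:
V(w, v) = v*(5 + w) (V(w, v) = v*((0 + 5) + w) = v*(5 + w))
j = 21 (j = (((5 + 4)*(2 + 4))*(5 - 5) - 13) + 34 = ((9*6)*0 - 13) + 34 = (54*0 - 13) + 34 = (0 - 13) + 34 = -13 + 34 = 21)
(j*(-47))*(-94) = (21*(-47))*(-94) = -987*(-94) = 92778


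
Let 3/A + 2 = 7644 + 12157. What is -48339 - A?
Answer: -957063864/19799 ≈ -48339.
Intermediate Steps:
A = 3/19799 (A = 3/(-2 + (7644 + 12157)) = 3/(-2 + 19801) = 3/19799 ≈ 0.00015152)
-48339 - A = -48339 - 1*3/19799 = -48339 - 3/19799 = -957063864/19799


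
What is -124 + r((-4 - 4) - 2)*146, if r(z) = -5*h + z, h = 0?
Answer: -1584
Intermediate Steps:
r(z) = z (r(z) = -5*0 + z = 0 + z = z)
-124 + r((-4 - 4) - 2)*146 = -124 + ((-4 - 4) - 2)*146 = -124 + (-8 - 2)*146 = -124 - 10*146 = -124 - 1460 = -1584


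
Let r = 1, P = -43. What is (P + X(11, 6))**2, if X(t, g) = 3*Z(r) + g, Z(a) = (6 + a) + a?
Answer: 169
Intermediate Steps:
Z(a) = 6 + 2*a
X(t, g) = 24 + g (X(t, g) = 3*(6 + 2*1) + g = 3*(6 + 2) + g = 3*8 + g = 24 + g)
(P + X(11, 6))**2 = (-43 + (24 + 6))**2 = (-43 + 30)**2 = (-13)**2 = 169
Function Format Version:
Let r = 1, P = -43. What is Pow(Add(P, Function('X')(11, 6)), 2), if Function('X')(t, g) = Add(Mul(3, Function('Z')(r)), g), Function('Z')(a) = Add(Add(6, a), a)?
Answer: 169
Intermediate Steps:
Function('Z')(a) = Add(6, Mul(2, a))
Function('X')(t, g) = Add(24, g) (Function('X')(t, g) = Add(Mul(3, Add(6, Mul(2, 1))), g) = Add(Mul(3, Add(6, 2)), g) = Add(Mul(3, 8), g) = Add(24, g))
Pow(Add(P, Function('X')(11, 6)), 2) = Pow(Add(-43, Add(24, 6)), 2) = Pow(Add(-43, 30), 2) = Pow(-13, 2) = 169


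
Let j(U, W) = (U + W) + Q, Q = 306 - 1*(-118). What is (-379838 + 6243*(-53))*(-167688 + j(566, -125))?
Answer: 118563942091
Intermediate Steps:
Q = 424 (Q = 306 + 118 = 424)
j(U, W) = 424 + U + W (j(U, W) = (U + W) + 424 = 424 + U + W)
(-379838 + 6243*(-53))*(-167688 + j(566, -125)) = (-379838 + 6243*(-53))*(-167688 + (424 + 566 - 125)) = (-379838 - 330879)*(-167688 + 865) = -710717*(-166823) = 118563942091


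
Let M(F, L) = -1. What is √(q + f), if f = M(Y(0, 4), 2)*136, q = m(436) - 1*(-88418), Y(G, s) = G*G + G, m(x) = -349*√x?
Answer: √(88282 - 698*√109) ≈ 284.60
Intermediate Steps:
Y(G, s) = G + G² (Y(G, s) = G² + G = G + G²)
q = 88418 - 698*√109 (q = -698*√109 - 1*(-88418) = -698*√109 + 88418 = 88418 - 698*√109 ≈ 81131.)
f = -136 (f = -1*136 = -136)
√(q + f) = √((88418 - 698*√109) - 136) = √(88282 - 698*√109)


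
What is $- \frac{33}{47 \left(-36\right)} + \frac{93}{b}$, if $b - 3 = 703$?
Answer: $\frac{30109}{199092} \approx 0.15123$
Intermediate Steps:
$b = 706$ ($b = 3 + 703 = 706$)
$- \frac{33}{47 \left(-36\right)} + \frac{93}{b} = - \frac{33}{47 \left(-36\right)} + \frac{93}{706} = - \frac{33}{-1692} + 93 \cdot \frac{1}{706} = \left(-33\right) \left(- \frac{1}{1692}\right) + \frac{93}{706} = \frac{11}{564} + \frac{93}{706} = \frac{30109}{199092}$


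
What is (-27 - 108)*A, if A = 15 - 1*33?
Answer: 2430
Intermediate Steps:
A = -18 (A = 15 - 33 = -18)
(-27 - 108)*A = (-27 - 108)*(-18) = -135*(-18) = 2430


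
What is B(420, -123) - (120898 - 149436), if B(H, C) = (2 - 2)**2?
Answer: 28538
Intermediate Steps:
B(H, C) = 0 (B(H, C) = 0**2 = 0)
B(420, -123) - (120898 - 149436) = 0 - (120898 - 149436) = 0 - 1*(-28538) = 0 + 28538 = 28538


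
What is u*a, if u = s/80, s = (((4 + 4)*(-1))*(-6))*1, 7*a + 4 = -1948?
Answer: -5856/35 ≈ -167.31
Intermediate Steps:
a = -1952/7 (a = -4/7 + (⅐)*(-1948) = -4/7 - 1948/7 = -1952/7 ≈ -278.86)
s = 48 (s = ((8*(-1))*(-6))*1 = -8*(-6)*1 = 48*1 = 48)
u = ⅗ (u = 48/80 = 48*(1/80) = ⅗ ≈ 0.60000)
u*a = (⅗)*(-1952/7) = -5856/35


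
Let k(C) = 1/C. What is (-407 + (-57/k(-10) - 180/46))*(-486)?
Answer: -1778274/23 ≈ -77316.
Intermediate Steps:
(-407 + (-57/k(-10) - 180/46))*(-486) = (-407 + (-57/(1/(-10)) - 180/46))*(-486) = (-407 + (-57/(-⅒) - 180*1/46))*(-486) = (-407 + (-57*(-10) - 90/23))*(-486) = (-407 + (570 - 90/23))*(-486) = (-407 + 13020/23)*(-486) = (3659/23)*(-486) = -1778274/23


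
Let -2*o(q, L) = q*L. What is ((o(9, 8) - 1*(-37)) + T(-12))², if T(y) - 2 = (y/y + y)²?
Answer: 15376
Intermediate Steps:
T(y) = 2 + (1 + y)² (T(y) = 2 + (y/y + y)² = 2 + (1 + y)²)
o(q, L) = -L*q/2 (o(q, L) = -q*L/2 = -L*q/2)
((o(9, 8) - 1*(-37)) + T(-12))² = ((-½*8*9 - 1*(-37)) + (2 + (1 - 12)²))² = ((-36 + 37) + (2 + (-11)²))² = (1 + (2 + 121))² = (1 + 123)² = 124² = 15376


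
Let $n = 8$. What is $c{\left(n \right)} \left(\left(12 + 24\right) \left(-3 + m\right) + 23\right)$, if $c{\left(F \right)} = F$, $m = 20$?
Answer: $5080$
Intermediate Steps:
$c{\left(n \right)} \left(\left(12 + 24\right) \left(-3 + m\right) + 23\right) = 8 \left(\left(12 + 24\right) \left(-3 + 20\right) + 23\right) = 8 \left(36 \cdot 17 + 23\right) = 8 \left(612 + 23\right) = 8 \cdot 635 = 5080$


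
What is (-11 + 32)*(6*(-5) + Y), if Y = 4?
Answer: -546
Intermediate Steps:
(-11 + 32)*(6*(-5) + Y) = (-11 + 32)*(6*(-5) + 4) = 21*(-30 + 4) = 21*(-26) = -546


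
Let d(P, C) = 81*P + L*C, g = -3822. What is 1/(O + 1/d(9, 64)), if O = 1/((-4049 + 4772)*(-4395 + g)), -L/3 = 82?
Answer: -2703105405/180482 ≈ -14977.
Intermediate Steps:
L = -246 (L = -3*82 = -246)
d(P, C) = -246*C + 81*P (d(P, C) = 81*P - 246*C = -246*C + 81*P)
O = -1/5940891 (O = 1/((-4049 + 4772)*(-4395 - 3822)) = 1/(723*(-8217)) = 1/(-5940891) = -1/5940891 ≈ -1.6832e-7)
1/(O + 1/d(9, 64)) = 1/(-1/5940891 + 1/(-246*64 + 81*9)) = 1/(-1/5940891 + 1/(-15744 + 729)) = 1/(-1/5940891 + 1/(-15015)) = 1/(-1/5940891 - 1/15015) = 1/(-180482/2703105405) = -2703105405/180482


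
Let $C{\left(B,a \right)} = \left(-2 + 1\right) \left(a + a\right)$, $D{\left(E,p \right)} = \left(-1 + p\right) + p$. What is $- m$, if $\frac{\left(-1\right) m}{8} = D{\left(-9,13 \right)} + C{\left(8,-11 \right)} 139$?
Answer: $24664$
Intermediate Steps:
$D{\left(E,p \right)} = -1 + 2 p$
$C{\left(B,a \right)} = - 2 a$
$m = -24664$ ($m = - 8 \left(\left(-1 + 2 \cdot 13\right) + \left(-2\right) \left(-11\right) 139\right) = - 8 \left(\left(-1 + 26\right) + 22 \cdot 139\right) = - 8 \left(25 + 3058\right) = \left(-8\right) 3083 = -24664$)
$- m = \left(-1\right) \left(-24664\right) = 24664$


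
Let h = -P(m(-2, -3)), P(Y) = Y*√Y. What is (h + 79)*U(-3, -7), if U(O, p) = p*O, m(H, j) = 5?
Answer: 1659 - 105*√5 ≈ 1424.2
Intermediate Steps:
U(O, p) = O*p
P(Y) = Y^(3/2)
h = -5*√5 (h = -5^(3/2) = -5*√5 ≈ -11.180)
(h + 79)*U(-3, -7) = (-5*√5 + 79)*(-3*(-7)) = (79 - 5*√5)*21 = 1659 - 105*√5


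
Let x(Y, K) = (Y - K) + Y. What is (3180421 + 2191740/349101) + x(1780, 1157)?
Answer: 370376410988/116367 ≈ 3.1828e+6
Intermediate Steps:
x(Y, K) = -K + 2*Y
(3180421 + 2191740/349101) + x(1780, 1157) = (3180421 + 2191740/349101) + (-1*1157 + 2*1780) = (3180421 + 2191740*(1/349101)) + (-1157 + 3560) = (3180421 + 730580/116367) + 2403 = 370096781087/116367 + 2403 = 370376410988/116367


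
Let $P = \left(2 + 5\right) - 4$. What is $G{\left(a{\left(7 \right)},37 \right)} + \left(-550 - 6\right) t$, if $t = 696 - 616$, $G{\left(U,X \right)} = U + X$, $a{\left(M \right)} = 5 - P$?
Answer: $-44441$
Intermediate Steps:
$P = 3$ ($P = 7 - 4 = 3$)
$a{\left(M \right)} = 2$ ($a{\left(M \right)} = 5 - 3 = 2$)
$t = 80$
$G{\left(a{\left(7 \right)},37 \right)} + \left(-550 - 6\right) t = \left(2 + 37\right) + \left(-550 - 6\right) 80 = 39 + \left(-550 - 6\right) 80 = 39 - 44480 = -44441$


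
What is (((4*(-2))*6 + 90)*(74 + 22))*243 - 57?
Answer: 979719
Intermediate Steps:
(((4*(-2))*6 + 90)*(74 + 22))*243 - 57 = ((-8*6 + 90)*96)*243 - 57 = ((-48 + 90)*96)*243 - 57 = (42*96)*243 - 57 = 4032*243 - 57 = 979776 - 57 = 979719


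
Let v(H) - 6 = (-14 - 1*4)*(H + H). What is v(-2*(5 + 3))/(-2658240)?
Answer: -97/443040 ≈ -0.00021894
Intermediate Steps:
v(H) = 6 - 36*H (v(H) = 6 + (-14 - 1*4)*(H + H) = 6 + (-14 - 4)*(2*H) = 6 - 36*H)
v(-2*(5 + 3))/(-2658240) = (6 - (-72)*(5 + 3))/(-2658240) = (6 - (-72)*8)*(-1/2658240) = (6 - 36*(-16))*(-1/2658240) = (6 + 576)*(-1/2658240) = 582*(-1/2658240) = -97/443040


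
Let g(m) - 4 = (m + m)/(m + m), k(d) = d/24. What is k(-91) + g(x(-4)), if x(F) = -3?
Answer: 29/24 ≈ 1.2083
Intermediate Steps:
k(d) = d/24 (k(d) = d*(1/24) = d/24)
g(m) = 5 (g(m) = 4 + (m + m)/(m + m) = 4 + (2*m)/((2*m)) = 4 + (2*m)*(1/(2*m)) = 4 + 1 = 5)
k(-91) + g(x(-4)) = (1/24)*(-91) + 5 = -91/24 + 5 = 29/24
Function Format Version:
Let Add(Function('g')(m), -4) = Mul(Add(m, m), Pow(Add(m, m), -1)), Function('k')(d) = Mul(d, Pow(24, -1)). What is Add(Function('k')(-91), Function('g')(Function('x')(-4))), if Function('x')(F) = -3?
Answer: Rational(29, 24) ≈ 1.2083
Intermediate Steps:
Function('k')(d) = Mul(Rational(1, 24), d) (Function('k')(d) = Mul(d, Rational(1, 24)) = Mul(Rational(1, 24), d))
Function('g')(m) = 5 (Function('g')(m) = Add(4, Mul(Add(m, m), Pow(Add(m, m), -1))) = Add(4, Mul(Mul(2, m), Pow(Mul(2, m), -1))) = Add(4, Mul(Mul(2, m), Mul(Rational(1, 2), Pow(m, -1)))) = Add(4, 1) = 5)
Add(Function('k')(-91), Function('g')(Function('x')(-4))) = Add(Mul(Rational(1, 24), -91), 5) = Add(Rational(-91, 24), 5) = Rational(29, 24)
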